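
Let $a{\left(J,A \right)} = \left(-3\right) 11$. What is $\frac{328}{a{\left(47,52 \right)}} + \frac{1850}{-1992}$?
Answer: $- \frac{119071}{10956} \approx -10.868$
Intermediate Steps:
$a{\left(J,A \right)} = -33$
$\frac{328}{a{\left(47,52 \right)}} + \frac{1850}{-1992} = \frac{328}{-33} + \frac{1850}{-1992} = 328 \left(- \frac{1}{33}\right) + 1850 \left(- \frac{1}{1992}\right) = - \frac{328}{33} - \frac{925}{996} = - \frac{119071}{10956}$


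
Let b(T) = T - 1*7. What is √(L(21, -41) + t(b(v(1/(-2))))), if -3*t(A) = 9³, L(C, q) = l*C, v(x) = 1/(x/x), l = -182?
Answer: I*√4065 ≈ 63.757*I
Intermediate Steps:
v(x) = 1 (v(x) = 1/1 = 1*1 = 1)
b(T) = -7 + T (b(T) = T - 7 = -7 + T)
L(C, q) = -182*C
t(A) = -243 (t(A) = -⅓*9³ = -⅓*729 = -243)
√(L(21, -41) + t(b(v(1/(-2))))) = √(-182*21 - 243) = √(-3822 - 243) = √(-4065) = I*√4065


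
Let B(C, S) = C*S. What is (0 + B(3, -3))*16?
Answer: -144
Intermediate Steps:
(0 + B(3, -3))*16 = (0 + 3*(-3))*16 = (0 - 9)*16 = -9*16 = -144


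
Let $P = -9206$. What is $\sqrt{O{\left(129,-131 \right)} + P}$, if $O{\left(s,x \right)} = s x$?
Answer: $i \sqrt{26105} \approx 161.57 i$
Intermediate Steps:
$\sqrt{O{\left(129,-131 \right)} + P} = \sqrt{129 \left(-131\right) - 9206} = \sqrt{-16899 - 9206} = \sqrt{-26105} = i \sqrt{26105}$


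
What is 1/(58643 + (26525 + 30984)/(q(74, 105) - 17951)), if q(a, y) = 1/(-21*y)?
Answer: 39581956/2321077838363 ≈ 1.7053e-5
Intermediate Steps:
q(a, y) = -1/(21*y)
1/(58643 + (26525 + 30984)/(q(74, 105) - 17951)) = 1/(58643 + (26525 + 30984)/(-1/21/105 - 17951)) = 1/(58643 + 57509/(-1/21*1/105 - 17951)) = 1/(58643 + 57509/(-1/2205 - 17951)) = 1/(58643 + 57509/(-39581956/2205)) = 1/(58643 + 57509*(-2205/39581956)) = 1/(58643 - 126807345/39581956) = 1/(2321077838363/39581956) = 39581956/2321077838363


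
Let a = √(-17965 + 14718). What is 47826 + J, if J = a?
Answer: 47826 + I*√3247 ≈ 47826.0 + 56.982*I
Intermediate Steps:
a = I*√3247 (a = √(-3247) = I*√3247 ≈ 56.982*I)
J = I*√3247 ≈ 56.982*I
47826 + J = 47826 + I*√3247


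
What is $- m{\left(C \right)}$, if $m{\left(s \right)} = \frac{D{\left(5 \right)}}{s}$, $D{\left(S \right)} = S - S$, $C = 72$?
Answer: $0$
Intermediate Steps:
$D{\left(S \right)} = 0$
$m{\left(s \right)} = 0$ ($m{\left(s \right)} = \frac{0}{s} = 0$)
$- m{\left(C \right)} = \left(-1\right) 0 = 0$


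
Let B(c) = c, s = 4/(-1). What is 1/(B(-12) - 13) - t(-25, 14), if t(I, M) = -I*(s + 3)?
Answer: 624/25 ≈ 24.960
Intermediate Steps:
s = -4 (s = 4*(-1) = -4)
t(I, M) = I (t(I, M) = -I*(-4 + 3) = -I*(-1) = -(-1)*I = I)
1/(B(-12) - 13) - t(-25, 14) = 1/(-12 - 13) - 1*(-25) = 1/(-25) + 25 = -1/25 + 25 = 624/25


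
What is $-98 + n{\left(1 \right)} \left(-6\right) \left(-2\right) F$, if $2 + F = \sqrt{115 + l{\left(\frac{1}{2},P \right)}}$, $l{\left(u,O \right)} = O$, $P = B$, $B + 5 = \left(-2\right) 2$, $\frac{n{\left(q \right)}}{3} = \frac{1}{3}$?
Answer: $-122 + 12 \sqrt{106} \approx 1.5476$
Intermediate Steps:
$n{\left(q \right)} = 1$ ($n{\left(q \right)} = \frac{3}{3} = 3 \cdot \frac{1}{3} = 1$)
$B = -9$ ($B = -5 - 4 = -9$)
$P = -9$
$F = -2 + \sqrt{106}$ ($F = -2 + \sqrt{115 - 9} = -2 + \sqrt{106} \approx 8.2956$)
$-98 + n{\left(1 \right)} \left(-6\right) \left(-2\right) F = -98 + 1 \left(-6\right) \left(-2\right) \left(-2 + \sqrt{106}\right) = -98 + \left(-6\right) \left(-2\right) \left(-2 + \sqrt{106}\right) = -98 + 12 \left(-2 + \sqrt{106}\right) = -98 - \left(24 - 12 \sqrt{106}\right) = -122 + 12 \sqrt{106}$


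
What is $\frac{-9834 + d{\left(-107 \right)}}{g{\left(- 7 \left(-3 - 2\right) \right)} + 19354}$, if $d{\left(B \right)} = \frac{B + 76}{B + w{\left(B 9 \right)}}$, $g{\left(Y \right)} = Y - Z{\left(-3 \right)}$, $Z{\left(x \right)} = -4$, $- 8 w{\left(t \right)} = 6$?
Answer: $- \frac{4238330}{8358383} \approx -0.50708$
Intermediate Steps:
$w{\left(t \right)} = - \frac{3}{4}$ ($w{\left(t \right)} = \left(- \frac{1}{8}\right) 6 = - \frac{3}{4}$)
$g{\left(Y \right)} = 4 + Y$ ($g{\left(Y \right)} = Y - -4 = Y + 4 = 4 + Y$)
$d{\left(B \right)} = \frac{76 + B}{- \frac{3}{4} + B}$ ($d{\left(B \right)} = \frac{B + 76}{B - \frac{3}{4}} = \frac{76 + B}{- \frac{3}{4} + B}$)
$\frac{-9834 + d{\left(-107 \right)}}{g{\left(- 7 \left(-3 - 2\right) \right)} + 19354} = \frac{-9834 + \frac{4 \left(76 - 107\right)}{-3 + 4 \left(-107\right)}}{\left(4 - 7 \left(-3 - 2\right)\right) + 19354} = \frac{-9834 + 4 \frac{1}{-3 - 428} \left(-31\right)}{\left(4 - -35\right) + 19354} = \frac{-9834 + 4 \frac{1}{-431} \left(-31\right)}{\left(4 + 35\right) + 19354} = \frac{-9834 + 4 \left(- \frac{1}{431}\right) \left(-31\right)}{39 + 19354} = \frac{-9834 + \frac{124}{431}}{19393} = \left(- \frac{4238330}{431}\right) \frac{1}{19393} = - \frac{4238330}{8358383}$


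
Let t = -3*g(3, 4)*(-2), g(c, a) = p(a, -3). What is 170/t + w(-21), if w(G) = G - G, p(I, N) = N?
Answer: -85/9 ≈ -9.4444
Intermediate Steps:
g(c, a) = -3
t = -18 (t = -3*(-3)*(-2) = 9*(-2) = -18)
w(G) = 0
170/t + w(-21) = 170/(-18) + 0 = 170*(-1/18) + 0 = -85/9 + 0 = -85/9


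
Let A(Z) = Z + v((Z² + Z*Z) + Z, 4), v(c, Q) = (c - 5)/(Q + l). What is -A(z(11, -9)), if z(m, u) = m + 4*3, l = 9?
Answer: -1375/13 ≈ -105.77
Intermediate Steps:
z(m, u) = 12 + m (z(m, u) = m + 12 = 12 + m)
v(c, Q) = (-5 + c)/(9 + Q) (v(c, Q) = (c - 5)/(Q + 9) = (-5 + c)/(9 + Q))
A(Z) = -5/13 + 2*Z²/13 + 14*Z/13 (A(Z) = Z + (-5 + ((Z² + Z*Z) + Z))/(9 + 4) = Z + (-5 + ((Z² + Z²) + Z))/13 = Z + (-5 + (2*Z² + Z))/13 = Z + (-5 + (Z + 2*Z²))/13 = Z + (-5 + Z + 2*Z²)/13 = Z + (-5/13 + Z/13 + 2*Z²/13) = -5/13 + 2*Z²/13 + 14*Z/13)
-A(z(11, -9)) = -(-5/13 + 2*(12 + 11)²/13 + 14*(12 + 11)/13) = -(-5/13 + (2/13)*23² + (14/13)*23) = -(-5/13 + (2/13)*529 + 322/13) = -(-5/13 + 1058/13 + 322/13) = -1*1375/13 = -1375/13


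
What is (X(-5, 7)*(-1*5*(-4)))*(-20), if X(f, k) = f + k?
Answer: -800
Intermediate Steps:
(X(-5, 7)*(-1*5*(-4)))*(-20) = ((-5 + 7)*(-1*5*(-4)))*(-20) = (2*(-5*(-4)))*(-20) = (2*20)*(-20) = 40*(-20) = -800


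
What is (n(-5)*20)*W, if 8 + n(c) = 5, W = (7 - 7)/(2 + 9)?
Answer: 0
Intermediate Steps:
W = 0 (W = 0/11 = 0*(1/11) = 0)
n(c) = -3 (n(c) = -8 + 5 = -3)
(n(-5)*20)*W = -3*20*0 = -60*0 = 0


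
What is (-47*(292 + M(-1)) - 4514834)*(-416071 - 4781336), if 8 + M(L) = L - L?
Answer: 23534804824074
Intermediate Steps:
M(L) = -8 (M(L) = -8 + (L - L) = -8 + 0 = -8)
(-47*(292 + M(-1)) - 4514834)*(-416071 - 4781336) = (-47*(292 - 8) - 4514834)*(-416071 - 4781336) = (-47*284 - 4514834)*(-5197407) = (-13348 - 4514834)*(-5197407) = -4528182*(-5197407) = 23534804824074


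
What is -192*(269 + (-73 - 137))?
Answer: -11328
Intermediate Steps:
-192*(269 + (-73 - 137)) = -192*(269 - 210) = -192*59 = -11328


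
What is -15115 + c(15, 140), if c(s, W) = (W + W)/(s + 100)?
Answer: -347589/23 ≈ -15113.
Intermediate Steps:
c(s, W) = 2*W/(100 + s) (c(s, W) = (2*W)/(100 + s) = 2*W/(100 + s))
-15115 + c(15, 140) = -15115 + 2*140/(100 + 15) = -15115 + 2*140/115 = -15115 + 2*140*(1/115) = -15115 + 56/23 = -347589/23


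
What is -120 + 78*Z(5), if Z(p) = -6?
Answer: -588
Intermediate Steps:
-120 + 78*Z(5) = -120 + 78*(-6) = -120 - 468 = -588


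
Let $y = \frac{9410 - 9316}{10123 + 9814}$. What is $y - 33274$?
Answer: $- \frac{663383644}{19937} \approx -33274.0$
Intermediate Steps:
$y = \frac{94}{19937} \approx 0.0047149$
$y - 33274 = \frac{94}{19937} - 33274 = - \frac{663383644}{19937}$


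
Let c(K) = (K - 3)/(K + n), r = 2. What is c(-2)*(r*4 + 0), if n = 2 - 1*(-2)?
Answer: -20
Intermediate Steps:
n = 4 (n = 2 + 2 = 4)
c(K) = (-3 + K)/(4 + K) (c(K) = (K - 3)/(K + 4) = (-3 + K)/(4 + K))
c(-2)*(r*4 + 0) = ((-3 - 2)/(4 - 2))*(2*4 + 0) = (-5/2)*(8 + 0) = ((½)*(-5))*8 = -5/2*8 = -20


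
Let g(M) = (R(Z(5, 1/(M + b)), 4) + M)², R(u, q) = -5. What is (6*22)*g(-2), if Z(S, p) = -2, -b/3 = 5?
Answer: 6468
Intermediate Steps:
b = -15 (b = -3*5 = -15)
g(M) = (-5 + M)²
(6*22)*g(-2) = (6*22)*(-5 - 2)² = 132*(-7)² = 132*49 = 6468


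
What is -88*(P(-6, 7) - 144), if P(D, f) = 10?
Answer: 11792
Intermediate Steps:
-88*(P(-6, 7) - 144) = -88*(10 - 144) = -88*(-134) = 11792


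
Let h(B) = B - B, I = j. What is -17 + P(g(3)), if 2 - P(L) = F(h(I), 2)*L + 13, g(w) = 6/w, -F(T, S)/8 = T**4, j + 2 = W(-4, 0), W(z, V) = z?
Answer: -28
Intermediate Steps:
j = -6 (j = -2 - 4 = -6)
I = -6
h(B) = 0
F(T, S) = -8*T**4
P(L) = -11 (P(L) = 2 - ((-8*0**4)*L + 13) = 2 - ((-8*0)*L + 13) = 2 - (0*L + 13) = 2 - (0 + 13) = 2 - 1*13 = 2 - 13 = -11)
-17 + P(g(3)) = -17 - 11 = -28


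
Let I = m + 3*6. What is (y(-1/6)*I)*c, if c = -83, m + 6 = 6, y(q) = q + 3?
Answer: -4233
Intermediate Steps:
y(q) = 3 + q
m = 0 (m = -6 + 6 = 0)
I = 18 (I = 0 + 3*6 = 0 + 18 = 18)
(y(-1/6)*I)*c = ((3 - 1/6)*18)*(-83) = ((17/6)*18)*(-83) = 51*(-83) = -4233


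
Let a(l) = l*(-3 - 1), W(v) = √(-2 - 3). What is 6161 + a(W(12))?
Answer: 6161 - 4*I*√5 ≈ 6161.0 - 8.9443*I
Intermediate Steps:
W(v) = I*√5 (W(v) = √(-5) = I*√5)
a(l) = -4*l (a(l) = l*(-4) = -4*l)
6161 + a(W(12)) = 6161 - 4*I*√5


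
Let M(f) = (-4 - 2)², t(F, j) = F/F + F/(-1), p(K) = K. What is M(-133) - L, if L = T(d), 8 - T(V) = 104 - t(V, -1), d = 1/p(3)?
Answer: 394/3 ≈ 131.33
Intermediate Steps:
t(F, j) = 1 - F (t(F, j) = 1 + F*(-1) = 1 - F)
d = ⅓ (d = 1/3 = ⅓ ≈ 0.33333)
M(f) = 36 (M(f) = (-6)² = 36)
T(V) = -95 - V (T(V) = 8 - (104 - (1 - V)) = 8 - (104 + (-1 + V)) = 8 - (103 + V) = 8 + (-103 - V) = -95 - V)
L = -286/3 (L = -95 - 1*⅓ = -95 - ⅓ = -286/3 ≈ -95.333)
M(-133) - L = 36 - 1*(-286/3) = 36 + 286/3 = 394/3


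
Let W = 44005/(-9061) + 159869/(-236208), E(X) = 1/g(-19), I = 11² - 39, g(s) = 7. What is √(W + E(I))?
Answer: I*√9131931547014255/41159244 ≈ 2.3217*I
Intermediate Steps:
I = 82 (I = 121 - 39 = 82)
E(X) = ⅐ (E(X) = 1/7 = ⅐)
W = -910992773/164636976 (W = 44005*(-1/9061) + 159869*(-1/236208) = -3385/697 - 159869/236208 = -910992773/164636976 ≈ -5.5333)
√(W + E(I)) = √(-910992773/164636976 + ⅐) = √(-887473205/164636976) = I*√9131931547014255/41159244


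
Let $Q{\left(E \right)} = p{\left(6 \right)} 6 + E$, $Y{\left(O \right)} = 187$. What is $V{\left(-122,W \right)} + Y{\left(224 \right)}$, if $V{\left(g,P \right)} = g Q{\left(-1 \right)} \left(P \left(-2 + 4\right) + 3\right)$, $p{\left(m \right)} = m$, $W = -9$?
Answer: $64237$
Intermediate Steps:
$Q{\left(E \right)} = 36 + E$ ($Q{\left(E \right)} = 6 \cdot 6 + E = 36 + E$)
$V{\left(g,P \right)} = 35 g \left(3 + 2 P\right)$ ($V{\left(g,P \right)} = g \left(36 - 1\right) \left(P \left(-2 + 4\right) + 3\right) = g 35 \left(P 2 + 3\right) = 35 g \left(2 P + 3\right) = 35 g \left(3 + 2 P\right)$)
$V{\left(-122,W \right)} + Y{\left(224 \right)} = 35 \left(-122\right) \left(3 + 2 \left(-9\right)\right) + 187 = 35 \left(-122\right) \left(3 - 18\right) + 187 = 35 \left(-122\right) \left(-15\right) + 187 = 64050 + 187 = 64237$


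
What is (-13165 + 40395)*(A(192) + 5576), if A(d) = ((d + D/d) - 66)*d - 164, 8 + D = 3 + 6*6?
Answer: 806961050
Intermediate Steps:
D = 31 (D = -8 + (3 + 6*6) = -8 + (3 + 36) = -8 + 39 = 31)
A(d) = -164 + d*(-66 + d + 31/d) (A(d) = ((d + 31/d) - 66)*d - 164 = (-66 + d + 31/d)*d - 164 = d*(-66 + d + 31/d) - 164 = -164 + d*(-66 + d + 31/d))
(-13165 + 40395)*(A(192) + 5576) = (-13165 + 40395)*((-133 + 192² - 66*192) + 5576) = 27230*((-133 + 36864 - 12672) + 5576) = 27230*(24059 + 5576) = 27230*29635 = 806961050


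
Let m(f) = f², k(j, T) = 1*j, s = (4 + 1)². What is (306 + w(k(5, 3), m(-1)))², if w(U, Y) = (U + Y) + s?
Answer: 113569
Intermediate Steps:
s = 25 (s = 5² = 25)
k(j, T) = j
w(U, Y) = 25 + U + Y (w(U, Y) = (U + Y) + 25 = 25 + U + Y)
(306 + w(k(5, 3), m(-1)))² = (306 + (25 + 5 + (-1)²))² = (306 + (25 + 5 + 1))² = (306 + 31)² = 337² = 113569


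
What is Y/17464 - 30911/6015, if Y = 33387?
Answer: -339006899/105045960 ≈ -3.2272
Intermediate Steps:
Y/17464 - 30911/6015 = 33387/17464 - 30911/6015 = -339006899/105045960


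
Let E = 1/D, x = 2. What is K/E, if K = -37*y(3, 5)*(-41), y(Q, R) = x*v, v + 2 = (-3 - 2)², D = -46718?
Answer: -3260075476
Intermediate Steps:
v = 23 (v = -2 + (-3 - 2)² = -2 + (-5)² = -2 + 25 = 23)
y(Q, R) = 46 (y(Q, R) = 2*23 = 46)
K = 69782 (K = -37*46*(-41) = -1702*(-41) = 69782)
E = -1/46718 (E = 1/(-46718) = -1/46718 ≈ -2.1405e-5)
K/E = 69782/(-1/46718) = 69782*(-46718) = -3260075476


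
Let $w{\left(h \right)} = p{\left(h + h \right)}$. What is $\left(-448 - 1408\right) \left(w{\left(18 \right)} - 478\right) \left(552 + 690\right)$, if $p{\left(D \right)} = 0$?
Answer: $1101862656$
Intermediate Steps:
$w{\left(h \right)} = 0$
$\left(-448 - 1408\right) \left(w{\left(18 \right)} - 478\right) \left(552 + 690\right) = \left(-448 - 1408\right) \left(0 - 478\right) \left(552 + 690\right) = - 1856 \left(\left(-478\right) 1242\right) = \left(-1856\right) \left(-593676\right) = 1101862656$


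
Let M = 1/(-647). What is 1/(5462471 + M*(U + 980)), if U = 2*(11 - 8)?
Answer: 647/3534217751 ≈ 1.8307e-7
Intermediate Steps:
M = -1/647 ≈ -0.0015456
U = 6 (U = 2*3 = 6)
1/(5462471 + M*(U + 980)) = 1/(5462471 - (6 + 980)/647) = 1/(5462471 - 1/647*986) = 1/(5462471 - 986/647) = 1/(3534217751/647) = 647/3534217751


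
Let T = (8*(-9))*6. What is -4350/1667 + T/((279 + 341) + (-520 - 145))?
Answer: 58266/8335 ≈ 6.9905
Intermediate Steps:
T = -432 (T = -72*6 = -432)
-4350/1667 + T/((279 + 341) + (-520 - 145)) = -4350/1667 - 432/((279 + 341) + (-520 - 145)) = -4350*1/1667 - 432/(620 - 665) = -4350/1667 - 432/(-45) = -4350/1667 - 432*(-1/45) = -4350/1667 + 48/5 = 58266/8335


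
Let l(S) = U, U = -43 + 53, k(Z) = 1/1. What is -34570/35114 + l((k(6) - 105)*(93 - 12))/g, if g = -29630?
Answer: -51233012/52021391 ≈ -0.98485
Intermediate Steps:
k(Z) = 1
U = 10
l(S) = 10
-34570/35114 + l((k(6) - 105)*(93 - 12))/g = -34570/35114 + 10/(-29630) = -34570*1/35114 + 10*(-1/29630) = -17285/17557 - 1/2963 = -51233012/52021391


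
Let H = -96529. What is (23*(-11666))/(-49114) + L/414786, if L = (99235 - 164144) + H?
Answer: 25841421004/5092949901 ≈ 5.0740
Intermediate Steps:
L = -161438 (L = (99235 - 164144) - 96529 = -64909 - 96529 = -161438)
(23*(-11666))/(-49114) + L/414786 = (23*(-11666))/(-49114) - 161438/414786 = -268318*(-1/49114) - 161438*1/414786 = 134159/24557 - 80719/207393 = 25841421004/5092949901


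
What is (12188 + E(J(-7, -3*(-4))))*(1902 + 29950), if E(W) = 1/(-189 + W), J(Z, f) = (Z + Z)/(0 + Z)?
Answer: 72595645060/187 ≈ 3.8821e+8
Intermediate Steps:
J(Z, f) = 2 (J(Z, f) = (2*Z)/Z = 2)
(12188 + E(J(-7, -3*(-4))))*(1902 + 29950) = (12188 + 1/(-189 + 2))*(1902 + 29950) = (12188 + 1/(-187))*31852 = (12188 - 1/187)*31852 = (2279155/187)*31852 = 72595645060/187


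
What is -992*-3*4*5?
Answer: 59520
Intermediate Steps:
-992*-3*4*5 = -992*(-12*5) = -992*(-60) = -1*(-59520) = 59520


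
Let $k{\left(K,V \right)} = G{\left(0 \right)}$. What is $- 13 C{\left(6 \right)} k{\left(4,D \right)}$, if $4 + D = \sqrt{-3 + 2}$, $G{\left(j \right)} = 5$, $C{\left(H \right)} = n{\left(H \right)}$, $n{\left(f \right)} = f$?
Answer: $-390$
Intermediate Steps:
$C{\left(H \right)} = H$
$D = -4 + i$ ($D = -4 + \sqrt{-3 + 2} = -4 + \sqrt{-1} = -4 + i \approx -4.0 + 1.0 i$)
$k{\left(K,V \right)} = 5$
$- 13 C{\left(6 \right)} k{\left(4,D \right)} = \left(-13\right) 6 \cdot 5 = \left(-78\right) 5 = -390$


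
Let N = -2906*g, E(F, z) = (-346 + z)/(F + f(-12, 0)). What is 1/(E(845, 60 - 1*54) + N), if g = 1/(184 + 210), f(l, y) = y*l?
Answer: -33293/258953 ≈ -0.12857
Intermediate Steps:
f(l, y) = l*y
g = 1/394 ≈ 0.0025381
E(F, z) = (-346 + z)/F (E(F, z) = (-346 + z)/(F - 12*0) = (-346 + z)/(F + 0) = (-346 + z)/F)
N = -1453/197 (N = -2906*1/394 = -1453/197 ≈ -7.3756)
1/(E(845, 60 - 1*54) + N) = 1/((-346 + (60 - 1*54))/845 - 1453/197) = 1/((-346 + (60 - 54))/845 - 1453/197) = 1/((-346 + 6)/845 - 1453/197) = 1/((1/845)*(-340) - 1453/197) = 1/(-68/169 - 1453/197) = 1/(-258953/33293) = -33293/258953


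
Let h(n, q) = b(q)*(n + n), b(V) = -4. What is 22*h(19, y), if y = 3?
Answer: -3344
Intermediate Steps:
h(n, q) = -8*n (h(n, q) = -4*(n + n) = -8*n)
22*h(19, y) = 22*(-8*19) = 22*(-152) = -3344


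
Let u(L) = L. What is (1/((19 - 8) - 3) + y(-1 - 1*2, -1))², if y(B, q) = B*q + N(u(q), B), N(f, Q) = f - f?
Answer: 625/64 ≈ 9.7656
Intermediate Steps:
N(f, Q) = 0
y(B, q) = B*q (y(B, q) = B*q + 0 = B*q)
(1/((19 - 8) - 3) + y(-1 - 1*2, -1))² = (1/((19 - 8) - 3) + (-1 - 1*2)*(-1))² = (1/(11 - 3) + (-1 - 2)*(-1))² = (1/8 - 3*(-1))² = (⅛ + 3)² = (25/8)² = 625/64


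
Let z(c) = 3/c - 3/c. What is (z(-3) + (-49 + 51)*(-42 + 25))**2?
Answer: 1156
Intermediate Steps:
z(c) = 0
(z(-3) + (-49 + 51)*(-42 + 25))**2 = (0 + (-49 + 51)*(-42 + 25))**2 = (0 + 2*(-17))**2 = (0 - 34)**2 = (-34)**2 = 1156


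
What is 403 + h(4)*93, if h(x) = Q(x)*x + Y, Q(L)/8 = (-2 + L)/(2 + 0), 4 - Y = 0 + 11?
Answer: 2728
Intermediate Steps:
Y = -7 (Y = 4 - (0 + 11) = 4 - 1*11 = 4 - 11 = -7)
Q(L) = -8 + 4*L (Q(L) = 8*((-2 + L)/(2 + 0)) = 8*((-2 + L)/2) = 8*((-2 + L)*(1/2)) = 8*(-1 + L/2) = -8 + 4*L)
h(x) = -7 + x*(-8 + 4*x) (h(x) = (-8 + 4*x)*x - 7 = x*(-8 + 4*x) - 7 = -7 + x*(-8 + 4*x))
403 + h(4)*93 = 403 + (-7 + 4*4*(-2 + 4))*93 = 403 + (-7 + 4*4*2)*93 = 403 + (-7 + 32)*93 = 403 + 25*93 = 403 + 2325 = 2728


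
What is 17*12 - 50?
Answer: 154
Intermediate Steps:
17*12 - 50 = 204 - 50 = 154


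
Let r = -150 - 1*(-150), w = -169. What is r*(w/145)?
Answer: 0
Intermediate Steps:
r = 0 (r = -150 + 150 = 0)
r*(w/145) = 0*(-169/145) = 0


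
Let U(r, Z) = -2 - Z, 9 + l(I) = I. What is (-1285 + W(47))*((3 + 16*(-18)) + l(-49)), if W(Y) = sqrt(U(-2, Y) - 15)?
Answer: 440755 - 2744*I ≈ 4.4076e+5 - 2744.0*I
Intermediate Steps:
l(I) = -9 + I
W(Y) = sqrt(-17 - Y) (W(Y) = sqrt((-2 - Y) - 15) = sqrt(-17 - Y))
(-1285 + W(47))*((3 + 16*(-18)) + l(-49)) = (-1285 + sqrt(-17 - 1*47))*((3 + 16*(-18)) + (-9 - 49)) = (-1285 + sqrt(-17 - 47))*((3 - 288) - 58) = (-1285 + sqrt(-64))*(-285 - 58) = (-1285 + 8*I)*(-343) = 440755 - 2744*I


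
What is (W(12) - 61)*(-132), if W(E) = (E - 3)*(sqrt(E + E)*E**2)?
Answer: 8052 - 342144*sqrt(6) ≈ -8.3003e+5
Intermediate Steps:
W(E) = sqrt(2)*E**(5/2)*(-3 + E) (W(E) = (-3 + E)*(sqrt(2*E)*E**2) = (-3 + E)*((sqrt(2)*sqrt(E))*E**2) = (-3 + E)*(sqrt(2)*E**(5/2)) = sqrt(2)*E**(5/2)*(-3 + E))
(W(12) - 61)*(-132) = (sqrt(2)*12**(5/2)*(-3 + 12) - 61)*(-132) = (sqrt(2)*(288*sqrt(3))*9 - 61)*(-132) = (2592*sqrt(6) - 61)*(-132) = (-61 + 2592*sqrt(6))*(-132) = 8052 - 342144*sqrt(6)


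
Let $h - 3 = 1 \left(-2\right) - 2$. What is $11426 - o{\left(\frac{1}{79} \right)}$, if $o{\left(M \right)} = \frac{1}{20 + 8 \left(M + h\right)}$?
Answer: $\frac{10923177}{956} \approx 11426.0$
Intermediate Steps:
$h = -1$ ($h = 3 + \left(1 \left(-2\right) - 2\right) = 3 - 4 = -1$)
$o{\left(M \right)} = \frac{1}{12 + 8 M}$ ($o{\left(M \right)} = \frac{1}{20 + 8 \left(M - 1\right)} = \frac{1}{20 + 8 \left(-1 + M\right)} = \frac{1}{20 + \left(-8 + 8 M\right)} = \frac{1}{12 + 8 M}$)
$11426 - o{\left(\frac{1}{79} \right)} = 11426 - \frac{1}{4 \left(3 + \frac{2}{79}\right)} = 11426 - \frac{1}{4 \cdot \frac{239}{79}} = 11426 - \frac{1}{4} \cdot \frac{79}{239} = 11426 - \frac{79}{956} = \frac{10923177}{956}$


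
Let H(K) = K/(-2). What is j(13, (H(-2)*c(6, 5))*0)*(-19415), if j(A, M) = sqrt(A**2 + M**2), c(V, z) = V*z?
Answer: -252395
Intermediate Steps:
H(K) = -K/2 (H(K) = K*(-1/2) = -K/2)
j(13, (H(-2)*c(6, 5))*0)*(-19415) = sqrt(13**2 + (((-1/2*(-2))*(6*5))*0)**2)*(-19415) = sqrt(169 + ((1*30)*0)**2)*(-19415) = sqrt(169 + (30*0)**2)*(-19415) = sqrt(169 + 0**2)*(-19415) = sqrt(169 + 0)*(-19415) = sqrt(169)*(-19415) = 13*(-19415) = -252395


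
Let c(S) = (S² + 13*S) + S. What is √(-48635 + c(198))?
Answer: I*√6659 ≈ 81.603*I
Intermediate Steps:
c(S) = S² + 14*S
√(-48635 + c(198)) = √(-48635 + 198*(14 + 198)) = √(-48635 + 198*212) = √(-48635 + 41976) = √(-6659) = I*√6659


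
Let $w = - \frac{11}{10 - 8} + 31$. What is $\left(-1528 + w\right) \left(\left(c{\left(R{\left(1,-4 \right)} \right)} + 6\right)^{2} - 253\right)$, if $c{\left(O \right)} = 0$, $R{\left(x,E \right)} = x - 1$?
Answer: $\frac{652085}{2} \approx 3.2604 \cdot 10^{5}$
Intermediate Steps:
$R{\left(x,E \right)} = -1 + x$ ($R{\left(x,E \right)} = x - 1 = -1 + x$)
$w = \frac{51}{2}$ ($w = - \frac{11}{2} + 31 = \frac{51}{2} \approx 25.5$)
$\left(-1528 + w\right) \left(\left(c{\left(R{\left(1,-4 \right)} \right)} + 6\right)^{2} - 253\right) = \left(-1528 + \frac{51}{2}\right) \left(\left(0 + 6\right)^{2} - 253\right) = - \frac{3005 \left(6^{2} - 253\right)}{2} = - \frac{3005 \left(36 - 253\right)}{2} = \left(- \frac{3005}{2}\right) \left(-217\right) = \frac{652085}{2}$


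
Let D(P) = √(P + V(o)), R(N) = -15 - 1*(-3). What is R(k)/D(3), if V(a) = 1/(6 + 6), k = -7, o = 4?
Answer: -24*√111/37 ≈ -6.8339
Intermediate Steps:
V(a) = 1/12
R(N) = -12 (R(N) = -15 + 3 = -12)
D(P) = √(1/12 + P) (D(P) = √(P + 1/12) = √(1/12 + P))
R(k)/D(3) = -12*6/√(3 + 36*3) = -12*6/√(3 + 108) = -12*2*√111/37 = -24*√111/37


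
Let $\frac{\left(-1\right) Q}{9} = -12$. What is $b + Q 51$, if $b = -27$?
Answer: $5481$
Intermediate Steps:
$Q = 108$ ($Q = \left(-9\right) \left(-12\right) = 108$)
$b + Q 51 = -27 + 108 \cdot 51 = -27 + 5508 = 5481$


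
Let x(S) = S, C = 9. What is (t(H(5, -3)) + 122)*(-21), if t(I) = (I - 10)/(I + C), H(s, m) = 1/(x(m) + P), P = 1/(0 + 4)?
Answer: -12684/5 ≈ -2536.8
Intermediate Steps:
P = ¼ (P = 1/4 = ¼ ≈ 0.25000)
H(s, m) = 1/(¼ + m) (H(s, m) = 1/(m + ¼) = 1/(¼ + m))
t(I) = (-10 + I)/(9 + I) (t(I) = (I - 10)/(I + 9) = (-10 + I)/(9 + I))
(t(H(5, -3)) + 122)*(-21) = ((-10 + 4/(1 + 4*(-3)))/(9 + 4/(1 + 4*(-3))) + 122)*(-21) = ((-10 + 4/(1 - 12))/(9 + 4/(1 - 12)) + 122)*(-21) = ((-10 + 4/(-11))/(9 + 4/(-11)) + 122)*(-21) = ((-10 + 4*(-1/11))/(9 + 4*(-1/11)) + 122)*(-21) = ((-10 - 4/11)/(9 - 4/11) + 122)*(-21) = (-114/11/(95/11) + 122)*(-21) = ((11/95)*(-114/11) + 122)*(-21) = (-6/5 + 122)*(-21) = (604/5)*(-21) = -12684/5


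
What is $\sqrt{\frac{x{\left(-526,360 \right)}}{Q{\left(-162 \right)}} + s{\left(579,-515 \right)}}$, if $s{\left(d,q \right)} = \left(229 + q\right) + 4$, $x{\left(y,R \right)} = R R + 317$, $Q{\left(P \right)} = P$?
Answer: $\frac{i \sqrt{351202}}{18} \approx 32.924 i$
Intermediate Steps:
$x{\left(y,R \right)} = 317 + R^{2}$ ($x{\left(y,R \right)} = R^{2} + 317 = 317 + R^{2}$)
$s{\left(d,q \right)} = 233 + q$
$\sqrt{\frac{x{\left(-526,360 \right)}}{Q{\left(-162 \right)}} + s{\left(579,-515 \right)}} = \sqrt{\frac{317 + 360^{2}}{-162} + \left(233 - 515\right)} = \sqrt{\left(317 + 129600\right) \left(- \frac{1}{162}\right) - 282} = \sqrt{129917 \left(- \frac{1}{162}\right) - 282} = \sqrt{- \frac{129917}{162} - 282} = \sqrt{- \frac{175601}{162}} = \frac{i \sqrt{351202}}{18}$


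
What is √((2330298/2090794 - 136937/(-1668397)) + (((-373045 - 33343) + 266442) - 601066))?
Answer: I*√7799881350451538729780989246/102596306977 ≈ 860.82*I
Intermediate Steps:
√((2330298/2090794 - 136937/(-1668397)) + (((-373045 - 33343) + 266442) - 601066)) = √((2330298*(1/2090794) - 136937*(-1/1668397)) + ((-406388 + 266442) - 601066)) = √((1165149/1045397 + 136937/1668397) + (-139946 - 601066)) = √(2087084625142/1744137218609 - 741012) = √(-1292424521551267166/1744137218609) = I*√7799881350451538729780989246/102596306977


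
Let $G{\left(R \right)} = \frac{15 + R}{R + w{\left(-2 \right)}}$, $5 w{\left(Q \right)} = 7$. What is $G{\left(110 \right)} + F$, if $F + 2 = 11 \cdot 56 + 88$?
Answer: $\frac{391639}{557} \approx 703.12$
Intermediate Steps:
$w{\left(Q \right)} = \frac{7}{5}$ ($w{\left(Q \right)} = \frac{1}{5} \cdot 7 = \frac{7}{5}$)
$F = 702$ ($F = -2 + \left(11 \cdot 56 + 88\right) = -2 + \left(616 + 88\right) = -2 + 704 = 702$)
$G{\left(R \right)} = \frac{15 + R}{\frac{7}{5} + R}$ ($G{\left(R \right)} = \frac{15 + R}{R + \frac{7}{5}} = \frac{15 + R}{\frac{7}{5} + R}$)
$G{\left(110 \right)} + F = \frac{5 \left(15 + 110\right)}{7 + 5 \cdot 110} + 702 = 5 \frac{1}{7 + 550} \cdot 125 + 702 = 5 \cdot \frac{1}{557} \cdot 125 + 702 = \frac{625}{557} + 702 = \frac{391639}{557}$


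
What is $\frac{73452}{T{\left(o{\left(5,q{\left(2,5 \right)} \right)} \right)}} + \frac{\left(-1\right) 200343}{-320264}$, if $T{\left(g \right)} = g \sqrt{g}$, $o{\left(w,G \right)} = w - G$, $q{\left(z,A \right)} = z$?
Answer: $\frac{200343}{320264} + \frac{24484 \sqrt{3}}{3} \approx 14136.0$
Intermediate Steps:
$T{\left(g \right)} = g^{\frac{3}{2}}$
$\frac{73452}{T{\left(o{\left(5,q{\left(2,5 \right)} \right)} \right)}} + \frac{\left(-1\right) 200343}{-320264} = \frac{73452}{\left(5 - 2\right)^{\frac{3}{2}}} + \frac{\left(-1\right) 200343}{-320264} = \frac{73452}{\left(5 - 2\right)^{\frac{3}{2}}} - - \frac{200343}{320264} = \frac{73452}{3^{\frac{3}{2}}} + \frac{200343}{320264} = \frac{73452}{3 \sqrt{3}} + \frac{200343}{320264} = 73452 \frac{\sqrt{3}}{9} + \frac{200343}{320264} = \frac{24484 \sqrt{3}}{3} + \frac{200343}{320264} = \frac{200343}{320264} + \frac{24484 \sqrt{3}}{3}$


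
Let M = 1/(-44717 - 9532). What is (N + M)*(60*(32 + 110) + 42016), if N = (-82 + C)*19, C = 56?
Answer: -1354314617752/54249 ≈ -2.4965e+7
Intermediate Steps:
N = -494 (N = (-82 + 56)*19 = -26*19 = -494)
M = -1/54249 (M = 1/(-54249) = -1/54249 ≈ -1.8434e-5)
(N + M)*(60*(32 + 110) + 42016) = (-494 - 1/54249)*(60*(32 + 110) + 42016) = -26799007*(60*142 + 42016)/54249 = -26799007*(8520 + 42016)/54249 = -26799007/54249*50536 = -1354314617752/54249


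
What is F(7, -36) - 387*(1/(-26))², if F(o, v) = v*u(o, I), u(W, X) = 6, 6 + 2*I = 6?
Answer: -146403/676 ≈ -216.57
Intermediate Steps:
I = 0 (I = -3 + (½)*6 = -3 + 3 = 0)
F(o, v) = 6*v (F(o, v) = v*6 = 6*v)
F(7, -36) - 387*(1/(-26))² = 6*(-36) - 387*(1/(-26))² = -216 - 387*(-1/26)² = -216 - 387*1/676 = -216 - 387/676 = -146403/676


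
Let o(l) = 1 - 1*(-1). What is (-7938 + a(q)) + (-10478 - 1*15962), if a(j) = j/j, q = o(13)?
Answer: -34377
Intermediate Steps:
o(l) = 2 (o(l) = 1 + 1 = 2)
q = 2
a(j) = 1
(-7938 + a(q)) + (-10478 - 1*15962) = (-7938 + 1) + (-10478 - 1*15962) = -7937 + (-10478 - 15962) = -7937 - 26440 = -34377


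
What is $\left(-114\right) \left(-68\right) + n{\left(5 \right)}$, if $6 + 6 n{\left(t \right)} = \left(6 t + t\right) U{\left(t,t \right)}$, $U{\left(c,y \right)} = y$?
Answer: $\frac{46681}{6} \approx 7780.2$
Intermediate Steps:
$n{\left(t \right)} = -1 + \frac{7 t^{2}}{6}$ ($n{\left(t \right)} = -1 + \frac{\left(6 t + t\right) t}{6} = -1 + \frac{7 t t}{6} = -1 + \frac{7 t^{2}}{6}$)
$\left(-114\right) \left(-68\right) + n{\left(5 \right)} = \left(-114\right) \left(-68\right) - \left(1 - \frac{7 \cdot 5^{2}}{6}\right) = 7752 + \left(-1 + \frac{7}{6} \cdot 25\right) = 7752 + \left(-1 + \frac{175}{6}\right) = 7752 + \frac{169}{6} = \frac{46681}{6}$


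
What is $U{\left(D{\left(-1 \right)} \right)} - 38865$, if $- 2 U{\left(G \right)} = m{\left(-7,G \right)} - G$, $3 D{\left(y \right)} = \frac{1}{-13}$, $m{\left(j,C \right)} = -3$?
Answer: $- \frac{1515677}{39} \approx -38864.0$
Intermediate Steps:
$D{\left(y \right)} = - \frac{1}{39}$ ($D{\left(y \right)} = \frac{1}{3 \left(-13\right)} = \frac{1}{3} \left(- \frac{1}{13}\right) = - \frac{1}{39}$)
$U{\left(G \right)} = \frac{3}{2} + \frac{G}{2}$ ($U{\left(G \right)} = - \frac{-3 - G}{2} = \frac{3}{2} + \frac{G}{2}$)
$U{\left(D{\left(-1 \right)} \right)} - 38865 = \left(\frac{3}{2} + \frac{1}{2} \left(- \frac{1}{39}\right)\right) - 38865 = \left(\frac{3}{2} - \frac{1}{78}\right) - 38865 = \frac{58}{39} - 38865 = - \frac{1515677}{39}$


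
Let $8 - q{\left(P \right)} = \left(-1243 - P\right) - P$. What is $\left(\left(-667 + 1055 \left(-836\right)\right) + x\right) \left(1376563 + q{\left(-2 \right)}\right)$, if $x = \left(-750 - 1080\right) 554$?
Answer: $-2612971197270$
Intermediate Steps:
$x = -1013820$ ($x = \left(-1830\right) 554 = -1013820$)
$q{\left(P \right)} = 1251 + 2 P$ ($q{\left(P \right)} = 8 - \left(\left(-1243 - P\right) - P\right) = 8 - \left(-1243 - 2 P\right) = 8 + \left(1243 + 2 P\right) = 1251 + 2 P$)
$\left(\left(-667 + 1055 \left(-836\right)\right) + x\right) \left(1376563 + q{\left(-2 \right)}\right) = \left(\left(-667 + 1055 \left(-836\right)\right) - 1013820\right) \left(1376563 + \left(1251 + 2 \left(-2\right)\right)\right) = \left(\left(-667 - 881980\right) - 1013820\right) \left(1376563 + \left(1251 - 4\right)\right) = \left(-882647 - 1013820\right) \left(1376563 + 1247\right) = \left(-1896467\right) 1377810 = -2612971197270$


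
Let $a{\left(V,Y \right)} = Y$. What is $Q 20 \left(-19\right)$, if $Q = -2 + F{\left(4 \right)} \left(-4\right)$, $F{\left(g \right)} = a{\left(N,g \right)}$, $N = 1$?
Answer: $6840$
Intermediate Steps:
$F{\left(g \right)} = g$
$Q = -18$ ($Q = -2 + 4 \left(-4\right) = -2 - 16 = -18$)
$Q 20 \left(-19\right) = \left(-18\right) 20 \left(-19\right) = \left(-360\right) \left(-19\right) = 6840$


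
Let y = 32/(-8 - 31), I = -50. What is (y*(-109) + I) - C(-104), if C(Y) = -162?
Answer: 7856/39 ≈ 201.44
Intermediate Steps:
y = -32/39 (y = 32/(-39) = 32*(-1/39) = -32/39 ≈ -0.82051)
(y*(-109) + I) - C(-104) = (-32/39*(-109) - 50) - 1*(-162) = (3488/39 - 50) + 162 = 1538/39 + 162 = 7856/39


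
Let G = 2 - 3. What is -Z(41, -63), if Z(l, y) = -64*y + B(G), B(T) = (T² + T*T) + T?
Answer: -4033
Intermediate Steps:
G = -1
B(T) = T + 2*T² (B(T) = (T² + T²) + T = 2*T² + T = T + 2*T²)
Z(l, y) = 1 - 64*y (Z(l, y) = -64*y - (1 + 2*(-1)) = -64*y - (1 - 2) = -64*y - 1*(-1) = -64*y + 1 = 1 - 64*y)
-Z(41, -63) = -(1 - 64*(-63)) = -(1 + 4032) = -1*4033 = -4033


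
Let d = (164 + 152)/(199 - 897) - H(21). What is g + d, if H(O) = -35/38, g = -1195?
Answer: -15841879/13262 ≈ -1194.5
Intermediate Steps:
H(O) = -35/38 (H(O) = -35*1/38 = -35/38)
d = 6211/13262 (d = (164 + 152)/(199 - 897) - 1*(-35/38) = 316/(-698) + 35/38 = 316*(-1/698) + 35/38 = -158/349 + 35/38 = 6211/13262 ≈ 0.46833)
g + d = -1195 + 6211/13262 = -15841879/13262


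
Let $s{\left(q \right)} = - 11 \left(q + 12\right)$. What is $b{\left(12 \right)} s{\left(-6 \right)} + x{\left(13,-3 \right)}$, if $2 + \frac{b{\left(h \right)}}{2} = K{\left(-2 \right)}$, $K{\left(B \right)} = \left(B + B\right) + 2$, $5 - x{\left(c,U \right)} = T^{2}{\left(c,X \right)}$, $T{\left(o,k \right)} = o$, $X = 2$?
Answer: $364$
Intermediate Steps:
$s{\left(q \right)} = -132 - 11 q$ ($s{\left(q \right)} = - 11 \left(12 + q\right) = -132 - 11 q$)
$x{\left(c,U \right)} = 5 - c^{2}$
$K{\left(B \right)} = 2 + 2 B$ ($K{\left(B \right)} = 2 B + 2 = 2 + 2 B$)
$b{\left(h \right)} = -8$ ($b{\left(h \right)} = -4 + 2 \left(2 + 2 \left(-2\right)\right) = -4 + 2 \left(2 - 4\right) = -4 + 2 \left(-2\right) = -4 - 4 = -8$)
$b{\left(12 \right)} s{\left(-6 \right)} + x{\left(13,-3 \right)} = - 8 \left(-132 - -66\right) + \left(5 - 13^{2}\right) = - 8 \left(-132 + 66\right) + \left(5 - 169\right) = \left(-8\right) \left(-66\right) + \left(5 - 169\right) = 528 - 164 = 364$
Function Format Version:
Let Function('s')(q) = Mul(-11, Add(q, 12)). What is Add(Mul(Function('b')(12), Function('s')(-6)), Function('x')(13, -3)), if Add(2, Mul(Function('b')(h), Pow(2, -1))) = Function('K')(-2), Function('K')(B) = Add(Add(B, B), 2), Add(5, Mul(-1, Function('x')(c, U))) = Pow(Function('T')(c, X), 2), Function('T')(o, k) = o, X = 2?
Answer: 364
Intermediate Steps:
Function('s')(q) = Add(-132, Mul(-11, q)) (Function('s')(q) = Mul(-11, Add(12, q)) = Add(-132, Mul(-11, q)))
Function('x')(c, U) = Add(5, Mul(-1, Pow(c, 2)))
Function('K')(B) = Add(2, Mul(2, B)) (Function('K')(B) = Add(Mul(2, B), 2) = Add(2, Mul(2, B)))
Function('b')(h) = -8 (Function('b')(h) = Add(-4, Mul(2, Add(2, Mul(2, -2)))) = Add(-4, Mul(2, Add(2, -4))) = Add(-4, Mul(2, -2)) = Add(-4, -4) = -8)
Add(Mul(Function('b')(12), Function('s')(-6)), Function('x')(13, -3)) = Add(Mul(-8, Add(-132, Mul(-11, -6))), Add(5, Mul(-1, Pow(13, 2)))) = Add(Mul(-8, Add(-132, 66)), Add(5, Mul(-1, 169))) = Add(Mul(-8, -66), Add(5, -169)) = Add(528, -164) = 364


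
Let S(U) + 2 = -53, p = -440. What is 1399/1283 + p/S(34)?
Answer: 11663/1283 ≈ 9.0904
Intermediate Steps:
S(U) = -55 (S(U) = -2 - 53 = -55)
1399/1283 + p/S(34) = 1399/1283 - 440/(-55) = 1399*(1/1283) - 440*(-1/55) = 1399/1283 + 8 = 11663/1283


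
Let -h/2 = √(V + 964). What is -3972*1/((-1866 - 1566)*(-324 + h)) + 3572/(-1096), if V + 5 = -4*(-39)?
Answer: -1606310639/492302239 + 331*√1115/14373788 ≈ -3.2621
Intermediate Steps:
V = 151 (V = -5 - 4*(-39) = -5 + 156 = 151)
h = -2*√1115 (h = -2*√(151 + 964) = -2*√1115 ≈ -66.783)
-3972*1/((-1866 - 1566)*(-324 + h)) + 3572/(-1096) = -3972*1/((-1866 - 1566)*(-324 - 2*√1115)) + 3572/(-1096) = -3972*(-1/(3432*(-324 - 2*√1115))) + 3572*(-1/1096) = -3972/(1111968 + 6864*√1115) - 893/274 = -893/274 - 3972/(1111968 + 6864*√1115)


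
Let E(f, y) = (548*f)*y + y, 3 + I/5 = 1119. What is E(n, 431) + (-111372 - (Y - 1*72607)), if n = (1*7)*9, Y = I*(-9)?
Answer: 14891730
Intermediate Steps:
I = 5580 (I = -15 + 5*1119 = -15 + 5595 = 5580)
Y = -50220 (Y = 5580*(-9) = -50220)
n = 63 (n = 7*9 = 63)
E(f, y) = y + 548*f*y (E(f, y) = 548*f*y + y = y + 548*f*y)
E(n, 431) + (-111372 - (Y - 1*72607)) = 431*(1 + 548*63) + (-111372 - (-50220 - 1*72607)) = 431*(1 + 34524) + (-111372 - (-50220 - 72607)) = 431*34525 + (-111372 - 1*(-122827)) = 14880275 + (-111372 + 122827) = 14880275 + 11455 = 14891730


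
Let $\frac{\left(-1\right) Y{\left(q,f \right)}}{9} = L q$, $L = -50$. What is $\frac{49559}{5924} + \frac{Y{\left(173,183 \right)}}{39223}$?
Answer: $\frac{2405036057}{232357052} \approx 10.351$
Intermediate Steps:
$Y{\left(q,f \right)} = 450 q$ ($Y{\left(q,f \right)} = - 9 \left(- 50 q\right) = 450 q$)
$\frac{49559}{5924} + \frac{Y{\left(173,183 \right)}}{39223} = \frac{49559}{5924} + \frac{450 \cdot 173}{39223} = 49559 \cdot \frac{1}{5924} + 77850 \cdot \frac{1}{39223} = \frac{49559}{5924} + \frac{77850}{39223} = \frac{2405036057}{232357052}$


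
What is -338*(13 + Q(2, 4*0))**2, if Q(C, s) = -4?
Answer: -27378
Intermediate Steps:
-338*(13 + Q(2, 4*0))**2 = -338*(13 - 4)**2 = -338*9**2 = -338*81 = -27378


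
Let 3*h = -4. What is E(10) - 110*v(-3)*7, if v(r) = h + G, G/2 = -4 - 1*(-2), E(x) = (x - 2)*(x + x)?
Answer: 12800/3 ≈ 4266.7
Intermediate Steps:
h = -4/3 (h = (⅓)*(-4) = -4/3 ≈ -1.3333)
E(x) = 2*x*(-2 + x) (E(x) = (-2 + x)*(2*x) = 2*x*(-2 + x))
G = -4 (G = 2*(-4 - 1*(-2)) = 2*(-4 + 2) = 2*(-2) = -4)
v(r) = -16/3 (v(r) = -4/3 - 4 = -16/3)
E(10) - 110*v(-3)*7 = 2*10*(-2 + 10) - (-1760)*7/3 = 2*10*8 - 110*(-112/3) = 160 + 12320/3 = 12800/3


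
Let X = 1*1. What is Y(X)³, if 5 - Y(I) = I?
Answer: 64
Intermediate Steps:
X = 1
Y(I) = 5 - I
Y(X)³ = (5 - 1*1)³ = (5 - 1)³ = 4³ = 64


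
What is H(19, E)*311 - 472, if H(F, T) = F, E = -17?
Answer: 5437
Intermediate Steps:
H(19, E)*311 - 472 = 19*311 - 472 = 5909 - 472 = 5437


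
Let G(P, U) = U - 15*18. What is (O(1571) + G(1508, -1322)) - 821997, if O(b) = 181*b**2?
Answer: 445891832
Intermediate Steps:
G(P, U) = -270 + U (G(P, U) = U - 270 = -270 + U)
(O(1571) + G(1508, -1322)) - 821997 = (181*1571**2 + (-270 - 1322)) - 821997 = (181*2468041 - 1592) - 821997 = (446715421 - 1592) - 821997 = 446713829 - 821997 = 445891832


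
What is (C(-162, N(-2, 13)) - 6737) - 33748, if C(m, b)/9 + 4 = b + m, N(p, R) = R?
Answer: -41862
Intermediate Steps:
C(m, b) = -36 + 9*b + 9*m (C(m, b) = -36 + 9*(b + m) = -36 + (9*b + 9*m) = -36 + 9*b + 9*m)
(C(-162, N(-2, 13)) - 6737) - 33748 = ((-36 + 9*13 + 9*(-162)) - 6737) - 33748 = ((-36 + 117 - 1458) - 6737) - 33748 = (-1377 - 6737) - 33748 = -8114 - 33748 = -41862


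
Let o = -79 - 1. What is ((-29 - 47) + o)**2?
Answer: 24336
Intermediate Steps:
o = -80
((-29 - 47) + o)**2 = ((-29 - 47) - 80)**2 = (-76 - 80)**2 = (-156)**2 = 24336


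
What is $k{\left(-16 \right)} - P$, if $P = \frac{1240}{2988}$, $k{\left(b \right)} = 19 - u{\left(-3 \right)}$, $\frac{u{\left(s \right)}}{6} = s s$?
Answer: $- \frac{26455}{747} \approx -35.415$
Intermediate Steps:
$u{\left(s \right)} = 6 s^{2}$ ($u{\left(s \right)} = 6 s s = 6 s^{2}$)
$k{\left(b \right)} = -35$ ($k{\left(b \right)} = 19 - 6 \left(-3\right)^{2} = 19 - 6 \cdot 9 = 19 - 54 = -35$)
$P = \frac{310}{747}$ ($P = 1240 \cdot \frac{1}{2988} = \frac{310}{747} \approx 0.41499$)
$k{\left(-16 \right)} - P = -35 - \frac{310}{747} = - \frac{26455}{747}$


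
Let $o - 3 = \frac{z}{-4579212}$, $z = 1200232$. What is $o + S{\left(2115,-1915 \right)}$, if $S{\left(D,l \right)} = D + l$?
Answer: $\frac{21099541}{104073} \approx 202.74$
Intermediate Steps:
$o = \frac{284941}{104073}$ ($o = 3 + \frac{1200232}{-4579212} = 3 + 1200232 \left(- \frac{1}{4579212}\right) = 3 - \frac{27278}{104073} = \frac{284941}{104073} \approx 2.7379$)
$o + S{\left(2115,-1915 \right)} = \frac{284941}{104073} + \left(2115 - 1915\right) = \frac{284941}{104073} + 200 = \frac{21099541}{104073}$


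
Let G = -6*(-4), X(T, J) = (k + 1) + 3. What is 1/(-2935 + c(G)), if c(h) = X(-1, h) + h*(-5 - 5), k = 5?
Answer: -1/3166 ≈ -0.00031586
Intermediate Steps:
X(T, J) = 9 (X(T, J) = (5 + 1) + 3 = 6 + 3 = 9)
G = 24
c(h) = 9 - 10*h (c(h) = 9 + h*(-5 - 5) = 9 + h*(-10) = 9 - 10*h)
1/(-2935 + c(G)) = 1/(-2935 + (9 - 10*24)) = 1/(-2935 + (9 - 240)) = 1/(-2935 - 231) = 1/(-3166) = -1/3166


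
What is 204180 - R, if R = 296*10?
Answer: 201220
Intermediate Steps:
R = 2960
204180 - R = 204180 - 1*2960 = 204180 - 2960 = 201220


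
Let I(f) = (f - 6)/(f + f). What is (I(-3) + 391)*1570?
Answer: 616225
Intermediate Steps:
I(f) = (-6 + f)/(2*f) (I(f) = (-6 + f)/((2*f)) = (-6 + f)*(1/(2*f)) = (-6 + f)/(2*f))
(I(-3) + 391)*1570 = ((½)*(-6 - 3)/(-3) + 391)*1570 = ((½)*(-⅓)*(-9) + 391)*1570 = (3/2 + 391)*1570 = (785/2)*1570 = 616225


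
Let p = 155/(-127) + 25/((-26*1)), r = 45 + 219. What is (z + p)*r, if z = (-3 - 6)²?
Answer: 34353924/1651 ≈ 20808.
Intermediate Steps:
r = 264
z = 81 (z = (-9)² = 81)
p = -7205/3302 (p = 155*(-1/127) + 25/(-26) = -155/127 + 25*(-1/26) = -155/127 - 25/26 = -7205/3302 ≈ -2.1820)
(z + p)*r = (81 - 7205/3302)*264 = (260257/3302)*264 = 34353924/1651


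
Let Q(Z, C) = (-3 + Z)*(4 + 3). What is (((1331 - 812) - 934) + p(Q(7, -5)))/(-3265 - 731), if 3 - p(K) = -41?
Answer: 371/3996 ≈ 0.092843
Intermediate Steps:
Q(Z, C) = -21 + 7*Z (Q(Z, C) = (-3 + Z)*7 = -21 + 7*Z)
p(K) = 44 (p(K) = 3 - 1*(-41) = 3 + 41 = 44)
(((1331 - 812) - 934) + p(Q(7, -5)))/(-3265 - 731) = (((1331 - 812) - 934) + 44)/(-3265 - 731) = ((519 - 934) + 44)/(-3996) = (-415 + 44)*(-1/3996) = -371*(-1/3996) = 371/3996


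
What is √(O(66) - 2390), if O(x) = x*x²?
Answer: √285106 ≈ 533.95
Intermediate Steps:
O(x) = x³
√(O(66) - 2390) = √(66³ - 2390) = √(287496 - 2390) = √285106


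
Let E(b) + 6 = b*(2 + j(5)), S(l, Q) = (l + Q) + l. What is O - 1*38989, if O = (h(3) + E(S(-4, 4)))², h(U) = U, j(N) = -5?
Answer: -38908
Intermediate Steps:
S(l, Q) = Q + 2*l (S(l, Q) = (Q + l) + l = Q + 2*l)
E(b) = -6 - 3*b (E(b) = -6 + b*(2 - 5) = -6 + b*(-3) = -6 - 3*b)
O = 81 (O = (3 + (-6 - 3*(4 + 2*(-4))))² = (3 + (-6 - 3*(4 - 8)))² = (3 + (-6 - 3*(-4)))² = (3 + (-6 + 12))² = (3 + 6)² = 9² = 81)
O - 1*38989 = 81 - 1*38989 = 81 - 38989 = -38908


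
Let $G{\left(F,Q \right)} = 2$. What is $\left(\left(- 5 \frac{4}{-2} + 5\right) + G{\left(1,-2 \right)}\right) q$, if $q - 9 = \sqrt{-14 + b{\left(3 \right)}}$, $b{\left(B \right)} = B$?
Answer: $153 + 17 i \sqrt{11} \approx 153.0 + 56.383 i$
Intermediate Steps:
$q = 9 + i \sqrt{11}$ ($q = 9 + \sqrt{-14 + 3} = 9 + \sqrt{-11} = 9 + i \sqrt{11} \approx 9.0 + 3.3166 i$)
$\left(\left(- 5 \frac{4}{-2} + 5\right) + G{\left(1,-2 \right)}\right) q = \left(\left(- 5 \frac{4}{-2} + 5\right) + 2\right) \left(9 + i \sqrt{11}\right) = \left(\left(- 5 \cdot 4 \left(- \frac{1}{2}\right) + 5\right) + 2\right) \left(9 + i \sqrt{11}\right) = \left(\left(\left(-5\right) \left(-2\right) + 5\right) + 2\right) \left(9 + i \sqrt{11}\right) = \left(\left(10 + 5\right) + 2\right) \left(9 + i \sqrt{11}\right) = \left(15 + 2\right) \left(9 + i \sqrt{11}\right) = 17 \left(9 + i \sqrt{11}\right) = 153 + 17 i \sqrt{11}$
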